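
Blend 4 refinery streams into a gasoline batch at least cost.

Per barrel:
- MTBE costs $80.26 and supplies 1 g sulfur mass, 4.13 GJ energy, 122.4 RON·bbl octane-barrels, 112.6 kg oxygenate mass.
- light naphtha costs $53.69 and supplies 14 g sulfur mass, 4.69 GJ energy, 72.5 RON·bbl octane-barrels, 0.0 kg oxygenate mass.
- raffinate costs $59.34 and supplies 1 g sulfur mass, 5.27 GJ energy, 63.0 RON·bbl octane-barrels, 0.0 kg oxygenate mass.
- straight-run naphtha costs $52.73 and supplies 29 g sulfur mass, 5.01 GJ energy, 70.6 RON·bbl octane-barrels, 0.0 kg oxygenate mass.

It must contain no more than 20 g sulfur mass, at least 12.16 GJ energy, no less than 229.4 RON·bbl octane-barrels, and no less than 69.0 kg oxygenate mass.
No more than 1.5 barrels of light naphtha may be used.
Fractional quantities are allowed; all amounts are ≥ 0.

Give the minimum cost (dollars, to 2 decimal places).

Let x1 = barrels of MTBE, x2 = barrels of light naphtha, x3 = barrels of raffinate, x4 = barrels of straight-run naphtha.
min 80.26x1 + 53.69x2 + 59.34x3 + 52.73x4 s.t.:
  1x1 + 14x2 + 1x3 + 29x4 ≤ 20   (sulfur mass)
  4.13x1 + 4.69x2 + 5.27x3 + 5.01x4 ≥ 12.16   (energy)
  122.4x1 + 72.5x2 + 63x3 + 70.6x4 ≥ 229.4   (octane-barrels)
  112.6x1 ≥ 69   (oxygenate mass)
  x2 ≤ 1.5
  x1, x2, x3, x4 ≥ 0.
The cheapest feasible vertex uses only MTBE, light naphtha, raffinate; straight-run naphtha is not used. Binding constraints: sulfur mass, energy, octane-barrels.
So MTBE = 0.850172 barrels, light naphtha = 1.33552 barrels, raffinate = 0.452603 barrels.
Objective = 80.26·0.850172 + 53.69·1.33552 + 59.34·0.452603 = 166.7963.

$166.80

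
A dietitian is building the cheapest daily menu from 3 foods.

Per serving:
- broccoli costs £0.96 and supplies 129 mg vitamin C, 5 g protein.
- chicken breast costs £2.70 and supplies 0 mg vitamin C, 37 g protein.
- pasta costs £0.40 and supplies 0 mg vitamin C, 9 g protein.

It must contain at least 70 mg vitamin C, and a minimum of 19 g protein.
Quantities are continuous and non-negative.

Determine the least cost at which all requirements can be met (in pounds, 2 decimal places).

£1.24

Treat it as an LP. Let x1 = servings of broccoli, x2 = servings of chicken breast, x3 = servings of pasta.
min 0.96x1 + 2.7x2 + 0.4x3 subject to:
  129x1 ≥ 70   (vitamin C)
  5x1 + 37x2 + 9x3 ≥ 19   (protein)
  x1, x2, x3 ≥ 0.
The optimal basis is {broccoli, pasta}; chicken breast drops out. There the vitamin C and protein constraints are tight.
That vertex is x1 = 0.5426, x3 = 1.81.
Hence cost = 0.96·0.5426 + 0.4·1.81 = £1.2449.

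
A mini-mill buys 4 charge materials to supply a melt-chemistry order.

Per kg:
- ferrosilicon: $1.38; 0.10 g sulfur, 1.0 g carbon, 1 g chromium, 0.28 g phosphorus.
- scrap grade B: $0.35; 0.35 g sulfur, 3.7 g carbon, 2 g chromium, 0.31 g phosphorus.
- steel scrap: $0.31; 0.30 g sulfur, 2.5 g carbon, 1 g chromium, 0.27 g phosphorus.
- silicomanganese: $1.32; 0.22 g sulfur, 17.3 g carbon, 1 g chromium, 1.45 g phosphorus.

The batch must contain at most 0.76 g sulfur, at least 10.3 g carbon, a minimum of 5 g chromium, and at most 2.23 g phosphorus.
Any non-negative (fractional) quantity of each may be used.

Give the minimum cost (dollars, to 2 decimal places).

This is a linear program. Let x1 = kg of ferrosilicon, x2 = kg of scrap grade B, x3 = kg of steel scrap, x4 = kg of silicomanganese.
min 1.38x1 + 0.35x2 + 0.31x3 + 1.32x4 with:
  0.1x1 + 0.35x2 + 0.3x3 + 0.22x4 ≤ 0.76   (sulfur)
  1x1 + 3.7x2 + 2.5x3 + 17.3x4 ≥ 10.3   (carbon)
  1x1 + 2x2 + 1x3 + 1x4 ≥ 5   (chromium)
  0.28x1 + 0.31x2 + 0.27x3 + 1.45x4 ≤ 2.23   (phosphorus)
  x1, x2, x3, x4 ≥ 0.
The optimal basis is {ferrosilicon, scrap grade B, silicomanganese}; steel scrap drops out. Binding constraints: sulfur, carbon, chromium.
Optimal quantities: ferrosilicon = 1.628 kg, scrap grade B = 1.607 kg, silicomanganese = 0.1575 kg.
Hence cost = 1.38·1.628 + 0.35·1.607 + 1.32·0.1575 = $3.0170.

$3.02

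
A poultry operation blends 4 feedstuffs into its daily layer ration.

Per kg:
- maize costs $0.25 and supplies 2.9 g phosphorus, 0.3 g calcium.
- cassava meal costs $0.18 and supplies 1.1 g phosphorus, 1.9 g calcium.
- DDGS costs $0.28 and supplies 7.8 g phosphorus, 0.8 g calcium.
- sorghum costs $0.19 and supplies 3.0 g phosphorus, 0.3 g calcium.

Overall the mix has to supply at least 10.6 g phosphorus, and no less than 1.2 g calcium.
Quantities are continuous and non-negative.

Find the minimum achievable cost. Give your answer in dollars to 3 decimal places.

Let x1 = kg of maize, x2 = kg of cassava meal, x3 = kg of DDGS, x4 = kg of sorghum.
Minimise 0.25x1 + 0.18x2 + 0.28x3 + 0.19x4 s.t.:
  2.9x1 + 1.1x2 + 7.8x3 + 3x4 ≥ 10.6   (phosphorus)
  0.3x1 + 1.9x2 + 0.8x3 + 0.3x4 ≥ 1.2   (calcium)
  x1, x2, x3, x4 ≥ 0.
The minimum-cost mix takes nothing from maize, sorghum — only cassava meal, DDGS. Binding constraints: phosphorus and calcium.
Solving gives x2 = 0.06313, x3 = 1.35.
Cost = 0.18·0.06313 + 0.28·1.35 = 0.38936.

$0.389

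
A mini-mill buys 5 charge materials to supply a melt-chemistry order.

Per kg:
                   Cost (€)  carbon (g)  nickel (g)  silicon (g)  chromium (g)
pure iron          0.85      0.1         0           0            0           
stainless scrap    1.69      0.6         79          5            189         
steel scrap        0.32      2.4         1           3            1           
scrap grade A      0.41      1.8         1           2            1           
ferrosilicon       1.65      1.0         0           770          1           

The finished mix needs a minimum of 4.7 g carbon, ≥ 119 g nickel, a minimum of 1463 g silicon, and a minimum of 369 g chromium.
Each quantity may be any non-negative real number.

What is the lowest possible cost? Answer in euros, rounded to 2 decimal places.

€6.61

Treat it as an LP. Let x1 = kg of pure iron, x2 = kg of stainless scrap, x3 = kg of steel scrap, x4 = kg of scrap grade A, x5 = kg of ferrosilicon.
min 0.85x1 + 1.69x2 + 0.32x3 + 0.41x4 + 1.65x5 s.t.:
  0.1x1 + 0.6x2 + 2.4x3 + 1.8x4 + 1x5 ≥ 4.7   (carbon)
  79x2 + 1x3 + 1x4 ≥ 119   (nickel)
  5x2 + 3x3 + 2x4 + 770x5 ≥ 1463   (silicon)
  189x2 + 1x3 + 1x4 + 1x5 ≥ 369   (chromium)
  x1, x2, x3, x4, x5 ≥ 0.
The cheapest feasible vertex uses only stainless scrap, steel scrap, ferrosilicon; pure iron, scrap grade A are not used. The carbon, silicon, chromium requirements are met with equality.
Optimal quantities: stainless scrap = 1.939 kg, steel scrap = 0.6883 kg, ferrosilicon = 1.885 kg.
Hence cost = 1.69·1.939 + 0.32·0.6883 + 1.65·1.885 = €6.6074.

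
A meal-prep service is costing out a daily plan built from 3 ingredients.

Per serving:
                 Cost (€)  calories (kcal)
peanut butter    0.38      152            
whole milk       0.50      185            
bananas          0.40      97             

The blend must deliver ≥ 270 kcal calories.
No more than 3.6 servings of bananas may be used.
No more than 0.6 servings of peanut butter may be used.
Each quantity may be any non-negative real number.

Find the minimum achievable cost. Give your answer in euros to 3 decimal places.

€0.711

Set it up as a linear program. Let x1 = servings of peanut butter, x2 = servings of whole milk, x3 = servings of bananas.
min 0.38x1 + 0.5x2 + 0.4x3 subject to:
  152x1 + 185x2 + 97x3 ≥ 270   (calories)
  x3 ≤ 3.6
  x1 ≤ 0.6
  x1, x2, x3 ≥ 0.
The minimum-cost mix takes nothing from bananas — only peanut butter, whole milk. Binding constraints: calories and the peanut butter cap.
So peanut butter = 0.6 servings, whole milk = 0.9665 servings.
Hence cost = 0.38·0.6 + 0.5·0.9665 = €0.71125.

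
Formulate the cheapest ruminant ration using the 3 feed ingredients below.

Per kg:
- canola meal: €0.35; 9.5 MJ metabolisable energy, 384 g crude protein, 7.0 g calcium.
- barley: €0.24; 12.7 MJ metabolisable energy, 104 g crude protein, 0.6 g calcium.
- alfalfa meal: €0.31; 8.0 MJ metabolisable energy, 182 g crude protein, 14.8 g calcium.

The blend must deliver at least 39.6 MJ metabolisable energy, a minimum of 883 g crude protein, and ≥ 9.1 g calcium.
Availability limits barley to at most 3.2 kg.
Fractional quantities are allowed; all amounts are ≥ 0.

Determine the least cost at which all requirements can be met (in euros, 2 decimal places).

Treat it as an LP. Let x1 = kg of canola meal, x2 = kg of barley, x3 = kg of alfalfa meal.
Minimise 0.35x1 + 0.24x2 + 0.31x3 with:
  9.5x1 + 12.7x2 + 8x3 ≥ 39.6   (metabolisable energy)
  384x1 + 104x2 + 182x3 ≥ 883   (crude protein)
  7x1 + 0.6x2 + 14.8x3 ≥ 9.1   (calcium)
  x2 ≤ 3.2
  x1, x2, x3 ≥ 0.
The optimal basis is {canola meal, barley}; alfalfa meal drops out. There the metabolisable energy and crude protein constraints are tight.
So canola meal = 1.825 kg, barley = 1.753 kg.
Total cost: 0.35·1.825 + 0.24·1.753 = 1.0595.

€1.06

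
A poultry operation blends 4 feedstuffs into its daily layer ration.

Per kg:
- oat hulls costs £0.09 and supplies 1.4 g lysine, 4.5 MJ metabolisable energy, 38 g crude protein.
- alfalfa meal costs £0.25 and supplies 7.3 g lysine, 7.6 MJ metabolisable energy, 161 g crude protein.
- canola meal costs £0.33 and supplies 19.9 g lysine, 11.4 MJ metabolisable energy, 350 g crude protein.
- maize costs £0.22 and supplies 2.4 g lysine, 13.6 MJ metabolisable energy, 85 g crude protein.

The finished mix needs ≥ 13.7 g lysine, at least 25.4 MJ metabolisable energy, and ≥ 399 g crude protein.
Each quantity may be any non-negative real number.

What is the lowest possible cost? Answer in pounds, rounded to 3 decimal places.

Let x1 = kg of oat hulls, x2 = kg of alfalfa meal, x3 = kg of canola meal, x4 = kg of maize.
Minimise 0.09x1 + 0.25x2 + 0.33x3 + 0.22x4 s.t.:
  1.4x1 + 7.3x2 + 19.9x3 + 2.4x4 ≥ 13.7   (lysine)
  4.5x1 + 7.6x2 + 11.4x3 + 13.6x4 ≥ 25.4   (metabolisable energy)
  38x1 + 161x2 + 350x3 + 85x4 ≥ 399   (crude protein)
  x1, x2, x3, x4 ≥ 0.
At the optimum only canola meal, maize are positive (oat hulls, alfalfa meal = 0). There the metabolisable energy and crude protein constraints are tight.
Solving gives x3 = 0.8619, x4 = 1.145.
Cost = 0.33·0.8619 + 0.22·1.145 = 0.53633.

£0.536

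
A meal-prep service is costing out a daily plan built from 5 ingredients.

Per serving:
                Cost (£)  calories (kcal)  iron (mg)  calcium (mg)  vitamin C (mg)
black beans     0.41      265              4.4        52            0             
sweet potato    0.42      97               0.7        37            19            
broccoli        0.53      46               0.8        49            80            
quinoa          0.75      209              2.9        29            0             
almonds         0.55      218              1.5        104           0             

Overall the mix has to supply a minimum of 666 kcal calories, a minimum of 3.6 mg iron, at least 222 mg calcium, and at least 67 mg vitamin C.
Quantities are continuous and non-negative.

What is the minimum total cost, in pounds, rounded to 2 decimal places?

£1.62

Treat it as an LP. Let x1 = servings of black beans, x2 = servings of sweet potato, x3 = servings of broccoli, x4 = servings of quinoa, x5 = servings of almonds.
Minimize 0.41x1 + 0.42x2 + 0.53x3 + 0.75x4 + 0.55x5 subject to:
  265x1 + 97x2 + 46x3 + 209x4 + 218x5 ≥ 666   (calories)
  4.4x1 + 0.7x2 + 0.8x3 + 2.9x4 + 1.5x5 ≥ 3.6   (iron)
  52x1 + 37x2 + 49x3 + 29x4 + 104x5 ≥ 222   (calcium)
  19x2 + 80x3 ≥ 67   (vitamin C)
  x1, x2, x3, x4, x5 ≥ 0.
The optimal basis is {black beans, broccoli, almonds}; sweet potato, quinoa drop out. The calories, calcium, vitamin C requirements are met with equality.
That vertex is x1 = 1.591, x3 = 0.8375, x5 = 0.9447.
Hence cost = 0.41·1.591 + 0.53·0.8375 + 0.55·0.9447 = £1.6158.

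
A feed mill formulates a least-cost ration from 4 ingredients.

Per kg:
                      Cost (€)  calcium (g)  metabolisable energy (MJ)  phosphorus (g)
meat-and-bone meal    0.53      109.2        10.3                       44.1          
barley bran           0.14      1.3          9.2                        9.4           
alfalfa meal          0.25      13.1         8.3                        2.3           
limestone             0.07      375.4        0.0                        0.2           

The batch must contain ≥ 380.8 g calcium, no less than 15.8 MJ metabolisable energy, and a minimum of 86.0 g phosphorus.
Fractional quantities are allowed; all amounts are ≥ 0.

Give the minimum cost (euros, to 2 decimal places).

€1.06

Let x1 = kg of meat-and-bone meal, x2 = kg of barley bran, x3 = kg of alfalfa meal, x4 = kg of limestone.
Minimize 0.53x1 + 0.14x2 + 0.25x3 + 0.07x4 subject to:
  109.2x1 + 1.3x2 + 13.1x3 + 375.4x4 ≥ 380.8   (calcium)
  10.3x1 + 9.2x2 + 8.3x3 ≥ 15.8   (metabolisable energy)
  44.1x1 + 9.4x2 + 2.3x3 + 0.2x4 ≥ 86   (phosphorus)
  x1, x2, x3, x4 ≥ 0.
The optimal basis is {meat-and-bone meal, limestone}; barley bran, alfalfa meal drop out. Binding constraints: calcium and phosphorus.
Optimal quantities: meat-and-bone meal = 1.948 kg, limestone = 0.4477 kg.
Cost = 0.53·1.948 + 0.07·0.4477 = 1.0638.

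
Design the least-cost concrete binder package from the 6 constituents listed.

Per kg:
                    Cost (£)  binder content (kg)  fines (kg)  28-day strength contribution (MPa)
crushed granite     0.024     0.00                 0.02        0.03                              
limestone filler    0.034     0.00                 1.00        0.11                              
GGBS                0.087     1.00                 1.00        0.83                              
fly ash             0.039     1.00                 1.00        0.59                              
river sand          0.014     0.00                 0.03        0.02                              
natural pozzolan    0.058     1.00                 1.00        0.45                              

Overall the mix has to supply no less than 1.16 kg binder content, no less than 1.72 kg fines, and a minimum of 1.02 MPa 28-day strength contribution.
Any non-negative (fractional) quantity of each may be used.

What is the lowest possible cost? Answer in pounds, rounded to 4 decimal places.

This is a linear program. Let x1 = kg of crushed granite, x2 = kg of limestone filler, x3 = kg of GGBS, x4 = kg of fly ash, x5 = kg of river sand, x6 = kg of natural pozzolan.
Minimize 0.024x1 + 0.034x2 + 0.087x3 + 0.039x4 + 0.014x5 + 0.058x6 with:
  1x3 + 1x4 + 1x6 ≥ 1.16   (binder content)
  0.02x1 + 1x2 + 1x3 + 1x4 + 0.03x5 + 1x6 ≥ 1.72   (fines)
  0.03x1 + 0.11x2 + 0.83x3 + 0.59x4 + 0.02x5 + 0.45x6 ≥ 1.02   (28-day strength contribution)
  x1, x2, x3, x4, x5, x6 ≥ 0.
At the optimum only fly ash is positive (crushed granite, limestone filler, GGBS, river sand, natural pozzolan = 0). Binding constraint: 28-day strength contribution.
Solving gives x4 = 1.729.
Hence cost = 0.039·1.729 = £0.067431.

£0.0674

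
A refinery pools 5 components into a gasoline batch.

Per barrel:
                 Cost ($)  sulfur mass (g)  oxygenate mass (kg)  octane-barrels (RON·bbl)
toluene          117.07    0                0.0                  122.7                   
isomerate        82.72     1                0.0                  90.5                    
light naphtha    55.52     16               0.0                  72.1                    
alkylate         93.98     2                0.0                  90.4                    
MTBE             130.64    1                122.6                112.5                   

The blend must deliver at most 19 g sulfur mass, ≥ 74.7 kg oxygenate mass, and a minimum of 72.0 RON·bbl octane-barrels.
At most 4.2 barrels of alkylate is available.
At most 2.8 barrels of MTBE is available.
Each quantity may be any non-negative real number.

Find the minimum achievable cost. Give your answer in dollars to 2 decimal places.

Let x1 = barrels of toluene, x2 = barrels of isomerate, x3 = barrels of light naphtha, x4 = barrels of alkylate, x5 = barrels of MTBE.
Minimize 117.07x1 + 82.72x2 + 55.52x3 + 93.98x4 + 130.64x5 with:
  1x2 + 16x3 + 2x4 + 1x5 ≤ 19   (sulfur mass)
  122.6x5 ≥ 74.7   (oxygenate mass)
  122.7x1 + 90.5x2 + 72.1x3 + 90.4x4 + 112.5x5 ≥ 72   (octane-barrels)
  x4 ≤ 4.2
  x5 ≤ 2.8
  x1, x2, x3, x4, x5 ≥ 0.
The minimum-cost mix takes nothing from toluene, isomerate, alkylate — only light naphtha, MTBE. Binding constraints: oxygenate mass and octane-barrels.
That vertex is x3 = 0.0479, x5 = 0.6093.
Hence cost = 55.52·0.0479 + 130.64·0.6093 = $82.2584.

$82.26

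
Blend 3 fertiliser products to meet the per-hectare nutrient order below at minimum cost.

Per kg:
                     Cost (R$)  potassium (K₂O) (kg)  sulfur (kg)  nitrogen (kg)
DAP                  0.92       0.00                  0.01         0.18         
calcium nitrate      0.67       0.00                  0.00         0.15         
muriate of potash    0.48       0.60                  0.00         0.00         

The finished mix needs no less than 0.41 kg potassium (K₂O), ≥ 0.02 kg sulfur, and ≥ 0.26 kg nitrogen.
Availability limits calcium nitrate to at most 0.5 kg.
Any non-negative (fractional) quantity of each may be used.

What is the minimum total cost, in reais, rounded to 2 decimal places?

Set it up as a linear program. Let x1 = kg of DAP, x2 = kg of calcium nitrate, x3 = kg of muriate of potash.
Minimise 0.92x1 + 0.67x2 + 0.48x3 with:
  0.6x3 ≥ 0.41   (potassium (K₂O))
  0.01x1 ≥ 0.02   (sulfur)
  0.18x1 + 0.15x2 ≥ 0.26   (nitrogen)
  x2 ≤ 0.5
  x1, x2, x3 ≥ 0.
At the optimum only DAP, muriate of potash are positive (calcium nitrate = 0). There the potassium (K₂O) and sulfur constraints are tight.
Solving gives x1 = 2, x3 = 0.6833.
Cost = 0.92·2 + 0.48·0.6833 = 2.1680.

R$2.17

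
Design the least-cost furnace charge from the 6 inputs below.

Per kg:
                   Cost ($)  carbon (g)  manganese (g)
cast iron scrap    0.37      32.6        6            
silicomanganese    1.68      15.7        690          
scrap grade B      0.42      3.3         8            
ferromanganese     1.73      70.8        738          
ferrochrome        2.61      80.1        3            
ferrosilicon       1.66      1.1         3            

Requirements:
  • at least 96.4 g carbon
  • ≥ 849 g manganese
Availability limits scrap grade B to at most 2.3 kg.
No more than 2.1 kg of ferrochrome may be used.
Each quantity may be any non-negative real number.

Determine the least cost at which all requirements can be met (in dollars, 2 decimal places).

Treat it as an LP. Let x1 = kg of cast iron scrap, x2 = kg of silicomanganese, x3 = kg of scrap grade B, x4 = kg of ferromanganese, x5 = kg of ferrochrome, x6 = kg of ferrosilicon.
Minimise 0.37x1 + 1.68x2 + 0.42x3 + 1.73x4 + 2.61x5 + 1.66x6 with:
  32.6x1 + 15.7x2 + 3.3x3 + 70.8x4 + 80.1x5 + 1.1x6 ≥ 96.4   (carbon)
  6x1 + 690x2 + 8x3 + 738x4 + 3x5 + 3x6 ≥ 849   (manganese)
  x3 ≤ 2.3
  x5 ≤ 2.1
  x1, x2, x3, x4, x5, x6 ≥ 0.
The cheapest feasible vertex uses only cast iron scrap, ferromanganese; silicomanganese, scrap grade B, ferrochrome, ferrosilicon are not used. There the carbon and manganese constraints are tight.
Optimal quantities: cast iron scrap = 0.4669 kg, ferromanganese = 1.147 kg.
Cost = 0.37·0.4669 + 1.73·1.147 = 2.1571.

$2.16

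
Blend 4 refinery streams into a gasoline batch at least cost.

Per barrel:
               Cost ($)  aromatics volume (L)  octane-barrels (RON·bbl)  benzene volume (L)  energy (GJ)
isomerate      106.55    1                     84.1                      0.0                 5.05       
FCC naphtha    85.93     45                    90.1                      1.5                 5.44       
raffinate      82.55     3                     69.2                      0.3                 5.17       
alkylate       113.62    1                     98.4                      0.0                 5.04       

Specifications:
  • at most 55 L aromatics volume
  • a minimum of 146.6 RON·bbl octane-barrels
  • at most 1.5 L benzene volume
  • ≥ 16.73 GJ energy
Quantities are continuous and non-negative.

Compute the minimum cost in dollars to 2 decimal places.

Let x1 = barrels of isomerate, x2 = barrels of FCC naphtha, x3 = barrels of raffinate, x4 = barrels of alkylate.
Minimise 106.55x1 + 85.93x2 + 82.55x3 + 113.62x4 with:
  1x1 + 45x2 + 3x3 + 1x4 ≤ 55   (aromatics volume)
  84.1x1 + 90.1x2 + 69.2x3 + 98.4x4 ≥ 146.6   (octane-barrels)
  1.5x2 + 0.3x3 ≤ 1.5   (benzene volume)
  5.05x1 + 5.44x2 + 5.17x3 + 5.04x4 ≥ 16.73   (energy)
  x1, x2, x3, x4 ≥ 0.
The minimum-cost mix takes nothing from isomerate, alkylate — only FCC naphtha, raffinate. There the benzene volume and energy constraints are tight.
That vertex is x2 = 0.44684, x3 = 2.7658.
Cost = 85.93·0.44684 + 82.55·2.7658 = 266.7138.

$266.71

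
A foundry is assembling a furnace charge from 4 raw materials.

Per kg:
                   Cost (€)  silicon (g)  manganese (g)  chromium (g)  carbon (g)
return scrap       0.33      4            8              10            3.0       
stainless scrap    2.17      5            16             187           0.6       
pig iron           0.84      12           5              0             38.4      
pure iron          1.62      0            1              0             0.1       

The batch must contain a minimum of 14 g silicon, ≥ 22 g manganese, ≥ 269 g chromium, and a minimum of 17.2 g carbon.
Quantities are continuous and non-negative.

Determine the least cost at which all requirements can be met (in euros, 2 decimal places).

€3.57

Let x1 = kg of return scrap, x2 = kg of stainless scrap, x3 = kg of pig iron, x4 = kg of pure iron.
Minimise 0.33x1 + 2.17x2 + 0.84x3 + 1.62x4 s.t.:
  4x1 + 5x2 + 12x3 ≥ 14   (silicon)
  8x1 + 16x2 + 5x3 + 1x4 ≥ 22   (manganese)
  10x1 + 187x2 ≥ 269   (chromium)
  3x1 + 0.6x2 + 38.4x3 + 0.1x4 ≥ 17.2   (carbon)
  x1, x2, x3, x4 ≥ 0.
The minimum-cost mix takes nothing from pure iron — only return scrap, stainless scrap, pig iron. There the silicon, chromium, carbon constraints are tight.
Solving gives x1 = 0.6068, x2 = 1.406, x3 = 0.3785.
Total cost: 0.33·0.6068 + 2.17·1.406 + 0.84·0.3785 = 3.5692.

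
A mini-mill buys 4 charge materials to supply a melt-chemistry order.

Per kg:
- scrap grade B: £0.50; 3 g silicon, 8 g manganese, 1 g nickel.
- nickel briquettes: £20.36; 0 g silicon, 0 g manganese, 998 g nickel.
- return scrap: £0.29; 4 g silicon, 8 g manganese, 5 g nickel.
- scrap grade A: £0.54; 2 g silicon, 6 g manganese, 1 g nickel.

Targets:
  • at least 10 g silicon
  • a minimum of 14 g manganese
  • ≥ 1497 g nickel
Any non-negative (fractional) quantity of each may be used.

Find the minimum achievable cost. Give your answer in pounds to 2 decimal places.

£31.01

Let x1 = kg of scrap grade B, x2 = kg of nickel briquettes, x3 = kg of return scrap, x4 = kg of scrap grade A.
Minimize 0.5x1 + 20.36x2 + 0.29x3 + 0.54x4 s.t.:
  3x1 + 4x3 + 2x4 ≥ 10   (silicon)
  8x1 + 8x3 + 6x4 ≥ 14   (manganese)
  1x1 + 998x2 + 5x3 + 1x4 ≥ 1497   (nickel)
  x1, x2, x3, x4 ≥ 0.
The minimum-cost mix takes nothing from scrap grade B, scrap grade A — only nickel briquettes, return scrap. Binding constraints: silicon and nickel.
Solving gives x2 = 1.4875, x3 = 2.5.
Total cost: 20.36·1.4875 + 0.29·2.5 = 31.0105.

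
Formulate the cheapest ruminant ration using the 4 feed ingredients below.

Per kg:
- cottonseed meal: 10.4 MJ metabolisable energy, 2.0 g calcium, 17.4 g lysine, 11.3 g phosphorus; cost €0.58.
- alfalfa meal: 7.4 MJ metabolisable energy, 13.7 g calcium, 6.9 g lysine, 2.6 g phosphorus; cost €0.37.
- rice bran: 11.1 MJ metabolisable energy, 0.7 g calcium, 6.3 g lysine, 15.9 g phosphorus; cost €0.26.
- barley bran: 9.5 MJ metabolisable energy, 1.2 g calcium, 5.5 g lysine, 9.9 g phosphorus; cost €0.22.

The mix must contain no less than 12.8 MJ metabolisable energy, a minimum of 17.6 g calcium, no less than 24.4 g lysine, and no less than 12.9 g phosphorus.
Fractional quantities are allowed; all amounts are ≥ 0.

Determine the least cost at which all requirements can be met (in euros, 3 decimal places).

€0.974

Let x1 = kg of cottonseed meal, x2 = kg of alfalfa meal, x3 = kg of rice bran, x4 = kg of barley bran.
min 0.58x1 + 0.37x2 + 0.26x3 + 0.22x4 subject to:
  10.4x1 + 7.4x2 + 11.1x3 + 9.5x4 ≥ 12.8   (metabolisable energy)
  2x1 + 13.7x2 + 0.7x3 + 1.2x4 ≥ 17.6   (calcium)
  17.4x1 + 6.9x2 + 6.3x3 + 5.5x4 ≥ 24.4   (lysine)
  11.3x1 + 2.6x2 + 15.9x3 + 9.9x4 ≥ 12.9   (phosphorus)
  x1, x2, x3, x4 ≥ 0.
At the optimum only cottonseed meal, alfalfa meal are positive (rice bran, barley bran = 0). The calcium and lysine requirements are met with equality.
So cottonseed meal = 0.9477 kg, alfalfa meal = 1.146 kg.
Objective = 0.58·0.9477 + 0.37·1.146 = 0.97369.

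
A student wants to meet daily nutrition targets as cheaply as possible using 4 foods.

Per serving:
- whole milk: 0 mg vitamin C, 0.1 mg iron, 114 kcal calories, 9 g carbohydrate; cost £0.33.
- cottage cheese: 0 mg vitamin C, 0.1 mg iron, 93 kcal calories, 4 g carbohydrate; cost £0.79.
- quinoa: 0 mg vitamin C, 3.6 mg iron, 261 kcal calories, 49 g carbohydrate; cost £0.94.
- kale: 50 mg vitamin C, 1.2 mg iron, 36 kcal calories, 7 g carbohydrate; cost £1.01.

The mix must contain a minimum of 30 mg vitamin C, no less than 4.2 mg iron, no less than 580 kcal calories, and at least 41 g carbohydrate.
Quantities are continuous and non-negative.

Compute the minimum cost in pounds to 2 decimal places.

Set it up as a linear program. Let x1 = servings of whole milk, x2 = servings of cottage cheese, x3 = servings of quinoa, x4 = servings of kale.
min 0.33x1 + 0.79x2 + 0.94x3 + 1.01x4 with:
  50x4 ≥ 30   (vitamin C)
  0.1x1 + 0.1x2 + 3.6x3 + 1.2x4 ≥ 4.2   (iron)
  114x1 + 93x2 + 261x3 + 36x4 ≥ 580   (calories)
  9x1 + 4x2 + 49x3 + 7x4 ≥ 41   (carbohydrate)
  x1, x2, x3, x4 ≥ 0.
The cheapest feasible vertex uses only whole milk, quinoa, kale; cottage cheese is not used. There the vitamin C, iron, calories constraints are tight.
That vertex is x1 = 2.867, x3 = 0.887, x4 = 0.6.
Hence cost = 0.33·2.867 + 0.94·0.887 + 1.01·0.6 = £2.3859.

£2.39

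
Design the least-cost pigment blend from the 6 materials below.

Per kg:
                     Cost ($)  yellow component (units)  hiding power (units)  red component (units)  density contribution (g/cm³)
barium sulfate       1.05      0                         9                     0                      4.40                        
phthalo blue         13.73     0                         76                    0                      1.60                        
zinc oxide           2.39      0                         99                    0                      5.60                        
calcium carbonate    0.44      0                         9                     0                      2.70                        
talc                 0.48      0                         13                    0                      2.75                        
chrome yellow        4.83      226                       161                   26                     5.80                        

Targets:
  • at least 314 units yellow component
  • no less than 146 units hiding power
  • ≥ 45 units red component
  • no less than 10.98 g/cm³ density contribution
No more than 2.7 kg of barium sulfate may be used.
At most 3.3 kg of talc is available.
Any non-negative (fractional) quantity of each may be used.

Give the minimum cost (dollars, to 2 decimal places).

Let x1 = kg of barium sulfate, x2 = kg of phthalo blue, x3 = kg of zinc oxide, x4 = kg of calcium carbonate, x5 = kg of talc, x6 = kg of chrome yellow.
Minimize 1.05x1 + 13.73x2 + 2.39x3 + 0.44x4 + 0.48x5 + 4.83x6 subject to:
  226x6 ≥ 314   (yellow component)
  9x1 + 76x2 + 99x3 + 9x4 + 13x5 + 161x6 ≥ 146   (hiding power)
  26x6 ≥ 45   (red component)
  4.4x1 + 1.6x2 + 5.6x3 + 2.7x4 + 2.75x5 + 5.8x6 ≥ 10.98   (density contribution)
  x1 ≤ 2.7
  x5 ≤ 3.3
  x1, x2, x3, x4, x5, x6 ≥ 0.
The minimum-cost mix takes nothing from barium sulfate, phthalo blue, zinc oxide, talc — only calcium carbonate, chrome yellow. Binding constraints: red component and density contribution.
Optimal quantities: calcium carbonate = 0.3487 kg, chrome yellow = 1.731 kg.
Objective = 0.44·0.3487 + 4.83·1.731 = 8.5142.

$8.51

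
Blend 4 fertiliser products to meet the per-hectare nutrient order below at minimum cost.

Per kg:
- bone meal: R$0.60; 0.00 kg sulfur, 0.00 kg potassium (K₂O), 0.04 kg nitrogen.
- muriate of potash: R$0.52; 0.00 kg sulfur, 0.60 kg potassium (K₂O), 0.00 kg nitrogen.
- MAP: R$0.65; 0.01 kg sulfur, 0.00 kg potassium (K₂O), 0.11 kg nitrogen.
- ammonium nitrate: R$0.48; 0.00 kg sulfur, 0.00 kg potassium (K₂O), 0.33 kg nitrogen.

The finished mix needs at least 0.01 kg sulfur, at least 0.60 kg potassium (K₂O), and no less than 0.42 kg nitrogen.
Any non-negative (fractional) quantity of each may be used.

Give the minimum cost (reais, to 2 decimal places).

R$1.62

Treat it as an LP. Let x1 = kg of bone meal, x2 = kg of muriate of potash, x3 = kg of MAP, x4 = kg of ammonium nitrate.
Minimise 0.6x1 + 0.52x2 + 0.65x3 + 0.48x4 subject to:
  0.01x3 ≥ 0.01   (sulfur)
  0.6x2 ≥ 0.6   (potassium (K₂O))
  0.04x1 + 0.11x3 + 0.33x4 ≥ 0.42   (nitrogen)
  x1, x2, x3, x4 ≥ 0.
The minimum-cost mix takes nothing from bone meal — only muriate of potash, MAP, ammonium nitrate. There the sulfur, potassium (K₂O), nitrogen constraints are tight.
That vertex is x2 = 1, x3 = 1, x4 = 0.9394.
Objective = 0.52·1 + 0.65·1 + 0.48·0.9394 = 1.6209.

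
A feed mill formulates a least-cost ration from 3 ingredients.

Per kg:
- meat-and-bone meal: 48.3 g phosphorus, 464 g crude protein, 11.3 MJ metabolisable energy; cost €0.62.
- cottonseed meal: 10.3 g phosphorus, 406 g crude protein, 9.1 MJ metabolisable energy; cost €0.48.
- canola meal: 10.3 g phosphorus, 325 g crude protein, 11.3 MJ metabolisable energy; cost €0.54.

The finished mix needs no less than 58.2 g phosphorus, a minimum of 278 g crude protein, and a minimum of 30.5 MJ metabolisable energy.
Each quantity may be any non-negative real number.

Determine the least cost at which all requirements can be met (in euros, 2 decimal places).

€1.52

Treat it as an LP. Let x1 = kg of meat-and-bone meal, x2 = kg of cottonseed meal, x3 = kg of canola meal.
Minimize 0.62x1 + 0.48x2 + 0.54x3 with:
  48.3x1 + 10.3x2 + 10.3x3 ≥ 58.2   (phosphorus)
  464x1 + 406x2 + 325x3 ≥ 278   (crude protein)
  11.3x1 + 9.1x2 + 11.3x3 ≥ 30.5   (metabolisable energy)
  x1, x2, x3 ≥ 0.
The minimum-cost mix takes nothing from cottonseed meal — only meat-and-bone meal, canola meal. Binding constraints: phosphorus and metabolisable energy.
So meat-and-bone meal = 0.8 kg, canola meal = 1.899 kg.
Objective = 0.62·0.8 + 0.54·1.899 = 1.5215.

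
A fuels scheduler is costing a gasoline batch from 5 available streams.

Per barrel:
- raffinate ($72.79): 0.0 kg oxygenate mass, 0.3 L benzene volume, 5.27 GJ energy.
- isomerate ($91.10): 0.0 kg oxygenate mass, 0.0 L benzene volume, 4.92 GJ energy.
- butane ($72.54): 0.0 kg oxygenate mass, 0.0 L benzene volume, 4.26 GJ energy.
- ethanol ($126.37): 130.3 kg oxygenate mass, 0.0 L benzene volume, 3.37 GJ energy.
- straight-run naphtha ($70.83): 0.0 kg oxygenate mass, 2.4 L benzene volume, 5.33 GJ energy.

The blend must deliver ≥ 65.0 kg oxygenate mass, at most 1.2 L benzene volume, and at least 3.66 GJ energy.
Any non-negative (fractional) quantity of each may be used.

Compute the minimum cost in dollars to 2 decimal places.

$89.34

Set it up as a linear program. Let x1 = barrels of raffinate, x2 = barrels of isomerate, x3 = barrels of butane, x4 = barrels of ethanol, x5 = barrels of straight-run naphtha.
min 72.79x1 + 91.1x2 + 72.54x3 + 126.37x4 + 70.83x5 s.t.:
  130.3x4 ≥ 65   (oxygenate mass)
  0.3x1 + 2.4x5 ≤ 1.2   (benzene volume)
  5.27x1 + 4.92x2 + 4.26x3 + 3.37x4 + 5.33x5 ≥ 3.66   (energy)
  x1, x2, x3, x4, x5 ≥ 0.
At the optimum only ethanol, straight-run naphtha are positive (raffinate, isomerate, butane = 0). The oxygenate mass and energy requirements are met with equality.
Optimal quantities: ethanol = 0.49885 barrels, straight-run naphtha = 0.37127 barrels.
Objective = 126.37·0.49885 + 70.83·0.37127 = 89.3367.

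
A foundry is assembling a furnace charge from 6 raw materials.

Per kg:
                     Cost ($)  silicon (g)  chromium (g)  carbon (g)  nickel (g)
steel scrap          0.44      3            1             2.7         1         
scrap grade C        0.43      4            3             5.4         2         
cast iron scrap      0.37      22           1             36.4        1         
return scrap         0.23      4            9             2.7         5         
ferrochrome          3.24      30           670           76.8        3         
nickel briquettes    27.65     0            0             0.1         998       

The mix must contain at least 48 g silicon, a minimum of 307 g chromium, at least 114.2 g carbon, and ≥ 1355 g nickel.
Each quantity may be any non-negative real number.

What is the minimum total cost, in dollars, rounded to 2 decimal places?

$39.72

Let x1 = kg of steel scrap, x2 = kg of scrap grade C, x3 = kg of cast iron scrap, x4 = kg of return scrap, x5 = kg of ferrochrome, x6 = kg of nickel briquettes.
Minimize 0.44x1 + 0.43x2 + 0.37x3 + 0.23x4 + 3.24x5 + 27.65x6 subject to:
  3x1 + 4x2 + 22x3 + 4x4 + 30x5 ≥ 48   (silicon)
  1x1 + 3x2 + 1x3 + 9x4 + 670x5 ≥ 307   (chromium)
  2.7x1 + 5.4x2 + 36.4x3 + 2.7x4 + 76.8x5 + 0.1x6 ≥ 114.2   (carbon)
  1x1 + 2x2 + 1x3 + 5x4 + 3x5 + 998x6 ≥ 1355   (nickel)
  x1, x2, x3, x4, x5, x6 ≥ 0.
The minimum-cost mix takes nothing from steel scrap, scrap grade C, return scrap — only cast iron scrap, ferrochrome, nickel briquettes. There the chromium, carbon, nickel constraints are tight.
That vertex is x3 = 2.174, x5 = 0.455, x6 = 1.354.
Cost = 0.37·2.174 + 3.24·0.455 + 27.65·1.354 = 39.7167.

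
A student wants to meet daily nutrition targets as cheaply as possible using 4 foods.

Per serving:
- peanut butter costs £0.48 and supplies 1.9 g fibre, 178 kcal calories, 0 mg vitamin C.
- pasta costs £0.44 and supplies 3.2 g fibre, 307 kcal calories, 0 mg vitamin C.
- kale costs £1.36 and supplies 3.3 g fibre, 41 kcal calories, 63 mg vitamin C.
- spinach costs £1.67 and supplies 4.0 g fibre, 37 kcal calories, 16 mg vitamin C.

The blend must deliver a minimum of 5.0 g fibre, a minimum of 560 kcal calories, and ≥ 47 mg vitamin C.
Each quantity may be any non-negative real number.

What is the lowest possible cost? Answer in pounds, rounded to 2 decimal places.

Let x1 = servings of peanut butter, x2 = servings of pasta, x3 = servings of kale, x4 = servings of spinach.
Minimise 0.48x1 + 0.44x2 + 1.36x3 + 1.67x4 with:
  1.9x1 + 3.2x2 + 3.3x3 + 4x4 ≥ 5   (fibre)
  178x1 + 307x2 + 41x3 + 37x4 ≥ 560   (calories)
  63x3 + 16x4 ≥ 47   (vitamin C)
  x1, x2, x3, x4 ≥ 0.
The optimal basis is {pasta, kale}; peanut butter, spinach drop out. There the calories and vitamin C constraints are tight.
So pasta = 1.724 servings, kale = 0.746 servings.
Cost = 0.44·1.724 + 1.36·0.746 = 1.7731.

£1.77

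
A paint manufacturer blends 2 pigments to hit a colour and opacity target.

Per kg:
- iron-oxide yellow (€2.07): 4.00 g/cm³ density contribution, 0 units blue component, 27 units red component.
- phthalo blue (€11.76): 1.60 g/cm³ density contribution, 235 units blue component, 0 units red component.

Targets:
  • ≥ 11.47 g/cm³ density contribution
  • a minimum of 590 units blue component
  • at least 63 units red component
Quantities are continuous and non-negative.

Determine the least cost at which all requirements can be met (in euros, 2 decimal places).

€34.36

Let x1 = kg of iron-oxide yellow, x2 = kg of phthalo blue.
Minimize 2.07x1 + 11.76x2 with:
  4x1 + 1.6x2 ≥ 11.47   (density contribution)
  235x2 ≥ 590   (blue component)
  27x1 ≥ 63   (red component)
  x1, x2 ≥ 0.
Both inputs are positive at the optimum. There the blue component and red component constraints are tight.
Optimal quantities: iron-oxide yellow = 2.333 kg, phthalo blue = 2.511 kg.
Objective = 2.07·2.333 + 11.76·2.511 = 34.3587.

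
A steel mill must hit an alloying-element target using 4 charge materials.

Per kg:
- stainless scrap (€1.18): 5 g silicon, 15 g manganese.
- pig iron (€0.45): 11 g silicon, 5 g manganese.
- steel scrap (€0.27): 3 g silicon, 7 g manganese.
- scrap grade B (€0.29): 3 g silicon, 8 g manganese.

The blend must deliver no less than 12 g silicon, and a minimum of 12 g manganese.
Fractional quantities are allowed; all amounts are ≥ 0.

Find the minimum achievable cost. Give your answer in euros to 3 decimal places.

Treat it as an LP. Let x1 = kg of stainless scrap, x2 = kg of pig iron, x3 = kg of steel scrap, x4 = kg of scrap grade B.
min 1.18x1 + 0.45x2 + 0.27x3 + 0.29x4 with:
  5x1 + 11x2 + 3x3 + 3x4 ≥ 12   (silicon)
  15x1 + 5x2 + 7x3 + 8x4 ≥ 12   (manganese)
  x1, x2, x3, x4 ≥ 0.
The cheapest feasible vertex uses only pig iron, scrap grade B; stainless scrap, steel scrap are not used. Binding constraints: silicon and manganese.
Solving gives x2 = 0.8219, x4 = 0.9863.
Objective = 0.45·0.8219 + 0.29·0.9863 = 0.65588.

€0.656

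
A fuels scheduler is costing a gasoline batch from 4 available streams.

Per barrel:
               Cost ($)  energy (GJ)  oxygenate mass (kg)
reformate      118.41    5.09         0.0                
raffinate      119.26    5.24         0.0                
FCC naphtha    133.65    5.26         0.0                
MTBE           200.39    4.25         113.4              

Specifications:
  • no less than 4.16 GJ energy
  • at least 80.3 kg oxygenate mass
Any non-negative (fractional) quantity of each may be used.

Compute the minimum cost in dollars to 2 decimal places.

$168.08

Let x1 = barrels of reformate, x2 = barrels of raffinate, x3 = barrels of FCC naphtha, x4 = barrels of MTBE.
Minimize 118.41x1 + 119.26x2 + 133.65x3 + 200.39x4 with:
  5.09x1 + 5.24x2 + 5.26x3 + 4.25x4 ≥ 4.16   (energy)
  113.4x4 ≥ 80.3   (oxygenate mass)
  x1, x2, x3, x4 ≥ 0.
The minimum-cost mix takes nothing from reformate, FCC naphtha — only raffinate, MTBE. Binding constraints: energy and oxygenate mass.
That vertex is x2 = 0.21956, x4 = 0.70811.
Total cost: 119.26·0.21956 + 200.39·0.70811 = 168.0829.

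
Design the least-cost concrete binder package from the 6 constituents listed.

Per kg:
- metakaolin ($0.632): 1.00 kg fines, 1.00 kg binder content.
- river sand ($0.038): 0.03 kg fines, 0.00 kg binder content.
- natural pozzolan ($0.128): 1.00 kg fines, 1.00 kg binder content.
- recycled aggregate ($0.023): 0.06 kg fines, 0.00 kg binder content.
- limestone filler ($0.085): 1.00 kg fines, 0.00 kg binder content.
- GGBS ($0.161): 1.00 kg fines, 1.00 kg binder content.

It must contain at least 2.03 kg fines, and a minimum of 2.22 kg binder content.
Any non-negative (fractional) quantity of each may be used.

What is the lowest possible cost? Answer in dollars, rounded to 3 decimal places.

Let x1 = kg of metakaolin, x2 = kg of river sand, x3 = kg of natural pozzolan, x4 = kg of recycled aggregate, x5 = kg of limestone filler, x6 = kg of GGBS.
min 0.632x1 + 0.038x2 + 0.128x3 + 0.023x4 + 0.085x5 + 0.161x6 with:
  1x1 + 0.03x2 + 1x3 + 0.06x4 + 1x5 + 1x6 ≥ 2.03   (fines)
  1x1 + 1x3 + 1x6 ≥ 2.22   (binder content)
  x1, x2, x3, x4, x5, x6 ≥ 0.
The cheapest feasible vertex uses only natural pozzolan; metakaolin, river sand, recycled aggregate, limestone filler, GGBS are not used. The binder content requirement is met with equality.
Solving gives x3 = 2.22.
Total cost: 0.128·2.22 = 0.28416.

$0.284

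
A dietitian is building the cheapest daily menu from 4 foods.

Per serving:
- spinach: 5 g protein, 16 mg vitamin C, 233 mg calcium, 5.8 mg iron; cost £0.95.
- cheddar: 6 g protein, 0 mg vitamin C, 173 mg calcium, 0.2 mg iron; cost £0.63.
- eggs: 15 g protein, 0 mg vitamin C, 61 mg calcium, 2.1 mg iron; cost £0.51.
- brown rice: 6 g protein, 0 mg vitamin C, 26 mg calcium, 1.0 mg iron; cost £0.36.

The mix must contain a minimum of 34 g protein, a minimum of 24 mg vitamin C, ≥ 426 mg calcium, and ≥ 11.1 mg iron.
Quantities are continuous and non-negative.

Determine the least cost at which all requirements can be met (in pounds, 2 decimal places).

£2.33

Let x1 = servings of spinach, x2 = servings of cheddar, x3 = servings of eggs, x4 = servings of brown rice.
Minimise 0.95x1 + 0.63x2 + 0.51x3 + 0.36x4 s.t.:
  5x1 + 6x2 + 15x3 + 6x4 ≥ 34   (protein)
  16x1 ≥ 24   (vitamin C)
  233x1 + 173x2 + 61x3 + 26x4 ≥ 426   (calcium)
  5.8x1 + 0.2x2 + 2.1x3 + 1x4 ≥ 11.1   (iron)
  x1, x2, x3, x4 ≥ 0.
The optimal basis is {spinach, eggs}; cheddar, brown rice drop out. There the protein and vitamin C constraints are tight.
Solving gives x1 = 1.5, x3 = 1.767.
Cost = 0.95·1.5 + 0.51·1.767 = 2.3262.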